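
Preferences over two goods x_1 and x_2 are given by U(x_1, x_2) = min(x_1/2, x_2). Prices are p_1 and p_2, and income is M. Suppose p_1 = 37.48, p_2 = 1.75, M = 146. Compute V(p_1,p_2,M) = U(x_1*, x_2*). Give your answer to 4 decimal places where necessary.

V = 1.9033

With perfect complements, no substitution: consume in ratio x_1:x_2 = 2:1.
Budget: p_1·x_1 + p_2·(1/2)·x_1 = M, so (2·p_1 + p_2)·x_1 = 2·M.
Demand: x_1*(p_1,p_2,M) = 2·M/(2·p_1 + p_2), x_2* = M/(2·p_1 + p_2).
Here 2·37.48 + 1.75 = 76.71, giving x_1* = 3.8065 and x_2* = 1.9033.
Utility at the optimum: U(3.8065, 1.9033) = 1.9033.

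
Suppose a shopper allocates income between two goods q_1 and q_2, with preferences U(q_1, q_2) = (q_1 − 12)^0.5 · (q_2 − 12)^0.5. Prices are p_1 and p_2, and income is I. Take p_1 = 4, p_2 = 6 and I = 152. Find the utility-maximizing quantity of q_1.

After buying the subsistence bundle (12, 12), a share 0.5 of the remaining income goes to q_1: q_1* = 12 + 0.5·(I − 12p_1 − 12p_2)/p_1.
Discretionary income = 152 − 12·4 − 12·6 = 32; q_1* = 12 + 0.5·32/4 = 16.

q_1* = 16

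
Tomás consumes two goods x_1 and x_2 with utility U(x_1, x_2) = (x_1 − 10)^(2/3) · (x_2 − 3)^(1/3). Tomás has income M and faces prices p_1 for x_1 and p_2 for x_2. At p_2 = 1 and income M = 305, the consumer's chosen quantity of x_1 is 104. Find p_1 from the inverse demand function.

p_1 = 2

This is Cobb-Douglas in (x_1−10, x_2−3): tangency gives 2/3·p_2·(x_2−3) = 1/3·p_1·(x_1−10).
After buying the subsistence bundle (10, 3), a share 2/3 of the remaining income goes to x_1: x_1* = 10 + 2/3·(M − 10p_1 − 3p_2)/p_1.
Set x_1* = 104 in the demand function and solve for p_1: p_1 = 2.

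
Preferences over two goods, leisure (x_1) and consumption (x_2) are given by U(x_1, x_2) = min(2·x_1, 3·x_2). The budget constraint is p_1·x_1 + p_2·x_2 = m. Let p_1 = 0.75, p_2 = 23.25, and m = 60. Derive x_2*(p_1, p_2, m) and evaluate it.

x_2* = 2.4615

With perfect complements, no substitution: consume in ratio x_1:x_2 = 3:2.
Budget: p_1·x_1 + p_2·(2/3)·x_1 = m, so (3·p_1 + 2·p_2)·x_1 = 3·m.
Demand: x_1*(p_1,p_2,m) = 3·m/(3·p_1 + 2·p_2), x_2* = 2·m/(3·p_1 + 2·p_2).
Here 3·0.75 + 2·23.25 = 48.75, giving x_2* = 2.4615.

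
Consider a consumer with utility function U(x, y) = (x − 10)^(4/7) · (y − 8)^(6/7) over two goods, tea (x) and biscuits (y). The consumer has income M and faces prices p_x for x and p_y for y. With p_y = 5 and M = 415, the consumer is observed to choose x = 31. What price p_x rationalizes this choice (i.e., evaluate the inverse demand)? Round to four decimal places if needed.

p_x = 6

Let x' = x−10, y' = y−8. MRS = (2/3)·y'/x' = p_x/p_y.
After buying the subsistence bundle (10, 8), a share 0.4 of the remaining income goes to x: x* = 10 + 0.4·(M − 10p_x − 8p_y)/p_x.
Set x* = 31 in the demand function and solve for p_x: p_x = 6.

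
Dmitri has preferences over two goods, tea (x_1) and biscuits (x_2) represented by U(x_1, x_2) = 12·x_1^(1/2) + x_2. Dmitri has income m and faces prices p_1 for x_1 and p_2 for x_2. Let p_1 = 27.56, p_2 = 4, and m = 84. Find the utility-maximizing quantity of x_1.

Utility is quasi-linear in x_2; the FOC for x_1 is 6/√x_1 = p_1/p_2.
Solve: √x_1 = 6·p_2/p_1, so x_1*(p_1,p_2) = (6·p_2/p_1)², and x_2* = (m − p_1·x_1*)/p_2.
Plugging in: x_1* = (6·4/27.56)² = 0.7583.

x_1* = 0.7583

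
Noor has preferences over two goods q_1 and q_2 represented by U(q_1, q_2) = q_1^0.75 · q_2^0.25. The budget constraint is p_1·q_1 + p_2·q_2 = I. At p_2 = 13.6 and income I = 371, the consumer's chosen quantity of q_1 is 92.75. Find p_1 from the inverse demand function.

p_1 = 3

The MRS is 3·q_2/q_1. Set MRS = p_1/p_2.
So 0.75·p_2·q_2 = 0.25·p_1·q_1; combined with the budget, a share 0.75 of income goes to q_1.
Demand: q_1*(p_1,p_2,I) = 0.75·I/p_1 and q_2* = 0.25·I/p_2.
Set q_1* = 92.75 in the demand function and solve for p_1: p_1 = 3.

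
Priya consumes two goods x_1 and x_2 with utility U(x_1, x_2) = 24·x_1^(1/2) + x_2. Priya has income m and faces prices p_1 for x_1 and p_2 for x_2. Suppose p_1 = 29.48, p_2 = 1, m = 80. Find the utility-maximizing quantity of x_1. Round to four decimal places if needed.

x_1* = 0.1657

Set MRS = p_1/p_2: 12·x_1^(−1/2) = p_1/p_2.
Thus x_1* = (12·p_2/p_1)² — independent of m — with the rest of income spent on x_2.
Plugging in: x_1* = (12·1/29.48)² = 0.1657.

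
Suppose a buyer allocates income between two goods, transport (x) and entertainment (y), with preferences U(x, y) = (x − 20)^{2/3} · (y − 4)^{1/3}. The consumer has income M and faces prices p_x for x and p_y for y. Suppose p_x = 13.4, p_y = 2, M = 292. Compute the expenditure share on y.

share on y = 0.0457

MRS = 2·(y−4)/(x−20). Tangency with p_x/p_y gives y−4 = (1/2)·(p_x/p_y)·(x−20).
After buying the subsistence bundle (20, 4), a share 2/3 of the remaining income goes to x: x* = 20 + 2/3·(M − 20p_x − 4p_y)/p_x.
Discretionary income = 292 − 20·13.4 − 4·2 = 16; x* = 20 + 2/3·16/13.4 = 20.796; y* = 4 + 1/3·16/2 = 6.6667.
Expenditure on y: 2·6.6667 = 13.3333; share = 0.0457.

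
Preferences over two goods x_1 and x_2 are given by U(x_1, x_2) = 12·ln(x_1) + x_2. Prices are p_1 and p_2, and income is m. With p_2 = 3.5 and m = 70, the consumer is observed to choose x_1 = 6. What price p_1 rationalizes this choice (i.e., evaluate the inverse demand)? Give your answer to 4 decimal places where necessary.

Set MRS = p_1/p_2: (12/x_1)/1 = p_1/p_2.
So x_1*(p_1,p_2) = 12·p_2/p_1, independent of income; and x_2* = (m − 12·p_2)/p_2.
Set x_1* = 6 in the demand function and solve for p_1: p_1 = 7.

p_1 = 7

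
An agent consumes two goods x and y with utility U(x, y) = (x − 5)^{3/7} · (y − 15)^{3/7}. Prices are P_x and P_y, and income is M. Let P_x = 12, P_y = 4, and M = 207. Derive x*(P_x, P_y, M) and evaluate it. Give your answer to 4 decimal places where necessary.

x* = 8.625

Let x' = x−5, y' = y−15. MRS = y'/x' = P_x/P_y.
Substituting into the budget: x* = 5 + 0.5·(M − 5·P_x − 15·P_y)/P_x, and y* = 15 + 0.5·(…)/P_y.
Discretionary income = 207 − 5·12 − 15·4 = 87; x* = 5 + 0.5·87/12 = 8.625.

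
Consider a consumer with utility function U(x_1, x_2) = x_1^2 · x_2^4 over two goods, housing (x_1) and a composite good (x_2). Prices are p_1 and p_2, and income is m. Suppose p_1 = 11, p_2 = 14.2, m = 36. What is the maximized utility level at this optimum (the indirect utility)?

V = 9.7111

Tangency: MRS = (1/2)·x_2/x_1 = p_1/p_2.
Rearranging, p_2·x_2 = 2·p_1·x_1. Substituting into the budget gives p_1·x_1·(1 + 2) = m.
Demand: x_1*(p_1,p_2,m) = 1/3·m/p_1 and x_2* = 2/3·m/p_2.
At p_1=11, p_2=14.2, m=36: x_1* = 1/3·36/11 = 1.0909, x_2* = 1.6901.
Utility at the optimum: U(1.0909, 1.6901) = 9.7111.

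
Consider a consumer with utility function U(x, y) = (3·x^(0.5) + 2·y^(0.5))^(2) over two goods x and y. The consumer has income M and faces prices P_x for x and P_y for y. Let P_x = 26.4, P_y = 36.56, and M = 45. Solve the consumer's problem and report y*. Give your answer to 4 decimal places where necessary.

From the CES first-order condition, (3/2)·(y/x)^(0.5) = P_x/P_y.
Hence y/x = ((2/3)·P_x/P_y)^(1/(0.5)), i.e. raised to the 2 power.
Substitute y = (y/x)·x into the budget: x* = M/(P_x + P_y·(y/x)).
Numerically y/x = 0.231746, so x* = 45/(26.4 + 36.56·0.231746) = 1.2904 and y* = 0.231746·1.2904 = 0.299.

y* = 0.299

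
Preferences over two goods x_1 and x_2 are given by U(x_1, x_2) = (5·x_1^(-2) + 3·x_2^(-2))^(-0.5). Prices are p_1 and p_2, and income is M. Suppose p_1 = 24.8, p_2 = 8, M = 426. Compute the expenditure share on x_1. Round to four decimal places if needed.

Substitute x_2 = (x_2/x_1)·x_1 into the budget: x_1* = M/(p_1 + p_2·(x_2/x_1)).
Numerically x_2/x_1 = 1.229809, so x_1* = 426/(24.8 + 8·1.229809) = 12.2985 and x_2* = 1.229809·12.2985 = 15.1248.
Expenditure on x_1: 24.8·12.2985 = 305.0019; share = 0.716.

share on x_1 = 0.716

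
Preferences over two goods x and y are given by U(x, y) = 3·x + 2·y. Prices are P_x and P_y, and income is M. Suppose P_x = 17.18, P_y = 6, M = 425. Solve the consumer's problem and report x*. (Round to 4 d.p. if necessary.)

x* = 0

Linear utility — the consumer picks whichever good has higher MU/price: 3/17.18 = 0.1746 vs 2/6 = 0.3333.
y gives more utility per dollar, so spend all income on y: y* = M/P_y, x* = 0.
Numerically: x* = 0, y* = 70.8333.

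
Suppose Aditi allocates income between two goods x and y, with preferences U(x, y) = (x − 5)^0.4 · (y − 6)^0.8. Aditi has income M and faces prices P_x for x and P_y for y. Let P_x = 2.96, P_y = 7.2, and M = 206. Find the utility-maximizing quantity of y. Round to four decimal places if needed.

Let x' = x−5, y' = y−6. MRS = (1/2)·y'/x' = P_x/P_y.
Substituting into the budget: x* = 5 + 1/3·(M − 5·P_x − 6·P_y)/P_x, and y* = 6 + 2/3·(…)/P_y.
Discretionary income = 206 − 5·2.96 − 6·7.2 = 148; y* = 6 + 2/3·148/7.2 = 19.7037.

y* = 19.7037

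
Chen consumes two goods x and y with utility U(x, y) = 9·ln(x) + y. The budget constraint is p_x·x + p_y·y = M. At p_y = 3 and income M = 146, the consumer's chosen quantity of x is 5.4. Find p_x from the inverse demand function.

p_x = 5

MU_x = 9/x, MU_y = 1. Tangency: 9/x = p_x/p_y.
So x*(p_x,p_y) = 9·p_y/p_x, independent of income; and y* = (M − 9·p_y)/p_y.
Set x* = 5.4 in the demand function and solve for p_x: p_x = 5.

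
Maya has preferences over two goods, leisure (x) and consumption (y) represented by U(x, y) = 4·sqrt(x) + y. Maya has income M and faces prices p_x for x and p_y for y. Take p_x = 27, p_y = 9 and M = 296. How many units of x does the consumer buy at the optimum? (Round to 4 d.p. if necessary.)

x* = 0.4444

MU_x = 2/√x, MU_y = 1. Tangency: 2/√x = p_x/p_y.
Thus x* = (2·p_y/p_x)² — independent of M — with the rest of income spent on y.
Plugging in: x* = (2·9/27)² = 0.4444.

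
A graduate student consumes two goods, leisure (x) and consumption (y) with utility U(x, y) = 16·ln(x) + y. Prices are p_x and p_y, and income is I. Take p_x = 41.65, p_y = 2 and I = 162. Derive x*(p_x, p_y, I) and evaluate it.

x* = 0.7683

At the given prices: x* = 16·2/41.65 = 0.7683.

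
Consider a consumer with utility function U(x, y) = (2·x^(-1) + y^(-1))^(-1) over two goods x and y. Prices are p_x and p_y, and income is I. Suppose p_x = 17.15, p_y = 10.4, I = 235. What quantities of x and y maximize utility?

x* = 8.8367, y* = 8.024

From the CES first-order condition, 2·(y/x)^(2) = p_x/p_y.
Hence y/x = ((1/2)·p_x/p_y)^(1/(2)), i.e. raised to the 0.5 power.
Substitute y = (y/x)·x into the budget: x* = I/(p_x + p_y·(y/x)).
Numerically y/x = 0.90803, so x* = 235/(17.15 + 10.4·0.90803) = 8.8367 and y* = 0.90803·8.8367 = 8.024.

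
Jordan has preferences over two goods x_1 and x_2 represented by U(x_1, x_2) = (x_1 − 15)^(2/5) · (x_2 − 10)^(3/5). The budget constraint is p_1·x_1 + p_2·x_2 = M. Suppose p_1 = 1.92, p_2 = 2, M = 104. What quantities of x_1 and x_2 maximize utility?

x_1* = 26.5, x_2* = 26.56

Let x_1' = x_1−15, x_2' = x_2−10. MRS = (2/3)·x_2'/x_1' = p_1/p_2.
After buying the subsistence bundle (15, 10), a share 0.4 of the remaining income goes to x_1: x_1* = 15 + 0.4·(M − 15p_1 − 10p_2)/p_1.
Discretionary income = 104 − 15·1.92 − 10·2 = 55.2; x_1* = 15 + 0.4·55.2/1.92 = 26.5; x_2* = 10 + 0.6·55.2/2 = 26.56.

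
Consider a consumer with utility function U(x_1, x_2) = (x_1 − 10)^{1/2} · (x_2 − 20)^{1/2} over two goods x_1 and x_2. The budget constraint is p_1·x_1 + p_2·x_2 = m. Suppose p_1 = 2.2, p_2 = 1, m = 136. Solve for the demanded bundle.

Let x_1' = x_1−10, x_2' = x_2−20. MRS = x_2'/x_1' = p_1/p_2.
After buying the subsistence bundle (10, 20), a share 0.5 of the remaining income goes to x_1: x_1* = 10 + 0.5·(m − 10p_1 − 20p_2)/p_1.
Discretionary income = 136 − 10·2.2 − 20·1 = 94; x_1* = 10 + 0.5·94/2.2 = 31.3636; x_2* = 20 + 0.5·94/1 = 67.

x_1* = 31.3636, x_2* = 67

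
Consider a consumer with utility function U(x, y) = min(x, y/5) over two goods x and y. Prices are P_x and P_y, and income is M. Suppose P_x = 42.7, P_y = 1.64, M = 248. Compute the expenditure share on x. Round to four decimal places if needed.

share on x = 0.8389

With perfect complements, no substitution: consume in ratio x:y = 1:5.
Budget: P_x·x + P_y·5·x = M, so (P_x + 5·P_y)·x = M.
Demand: x*(P_x,P_y,M) = M/(P_x + 5·P_y), y* = 5·M/(P_x + 5·P_y).
Here 42.7 + 5·1.64 = 50.9, giving x* = 4.8723 and y* = 24.3615.
Expenditure on x: 42.7·4.8723 = 208.0472; share = 0.8389.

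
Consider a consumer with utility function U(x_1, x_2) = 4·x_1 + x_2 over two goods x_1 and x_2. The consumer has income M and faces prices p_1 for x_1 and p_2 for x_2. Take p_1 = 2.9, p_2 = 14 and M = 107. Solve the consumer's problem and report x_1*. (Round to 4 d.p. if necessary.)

Linear utility — the consumer picks whichever good has higher MU/price: 4/2.9 = 1.3793 vs 1/14 = 0.0714.
x_1 gives more utility per dollar, so spend all income on x_1: x_1* = M/p_1, x_2* = 0.
Numerically: x_1* = 36.8966, x_2* = 0.

x_1* = 36.8966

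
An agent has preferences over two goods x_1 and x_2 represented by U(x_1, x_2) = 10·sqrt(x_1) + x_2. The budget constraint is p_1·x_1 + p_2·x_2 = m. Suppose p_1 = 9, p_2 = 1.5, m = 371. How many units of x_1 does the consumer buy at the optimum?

x_1* = 0.6944

Utility is quasi-linear in x_2; the FOC for x_1 is 5/√x_1 = p_1/p_2.
Solve: √x_1 = 5·p_2/p_1, so x_1*(p_1,p_2) = (5·p_2/p_1)², and x_2* = (m − p_1·x_1*)/p_2.
Plugging in: x_1* = (5·1.5/9)² = 0.6944.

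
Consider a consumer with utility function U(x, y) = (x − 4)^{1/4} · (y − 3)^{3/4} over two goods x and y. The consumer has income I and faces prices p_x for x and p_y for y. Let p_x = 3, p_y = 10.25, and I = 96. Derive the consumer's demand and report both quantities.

MRS = (1/3)·(y−3)/(x−4). Tangency with p_x/p_y gives y−3 = 3·(p_x/p_y)·(x−4).
After buying the subsistence bundle (4, 3), a share 0.25 of the remaining income goes to x: x* = 4 + 0.25·(I − 4p_x − 3p_y)/p_x.
Discretionary income = 96 − 4·3 − 3·10.25 = 53.25; x* = 4 + 0.25·53.25/3 = 8.4375; y* = 3 + 0.75·53.25/10.25 = 6.8963.

x* = 8.4375, y* = 6.8963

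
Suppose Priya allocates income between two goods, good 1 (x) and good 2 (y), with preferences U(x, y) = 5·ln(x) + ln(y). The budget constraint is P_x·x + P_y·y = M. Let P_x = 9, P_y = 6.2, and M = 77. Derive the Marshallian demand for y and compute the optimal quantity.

MU_x/MU_y = (5·y)/(x); tangency sets this equal to P_x/P_y.
So 5·P_y·y = P_x·x; combined with the budget, a share 5/6 of income goes to x.
Demand: x*(P_x,P_y,M) = 5/6·M/P_x and y* = 1/6·M/P_y.
At P_x=9, P_y=6.2, M=77: y* = 1/6·77/6.2 = 2.0699.

y* = 2.0699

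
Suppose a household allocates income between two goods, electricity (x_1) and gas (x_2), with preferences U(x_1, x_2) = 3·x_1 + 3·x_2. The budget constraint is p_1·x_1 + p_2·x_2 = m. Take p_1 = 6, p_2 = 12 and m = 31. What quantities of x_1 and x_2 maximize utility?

x_1* = 5.1667, x_2* = 0

Linear utility — the consumer picks whichever good has higher MU/price: 3/6 = 0.5 vs 3/12 = 0.25.
x_1 gives more utility per dollar, so spend all income on x_1: x_1* = m/p_1, x_2* = 0.
Numerically: x_1* = 5.1667, x_2* = 0.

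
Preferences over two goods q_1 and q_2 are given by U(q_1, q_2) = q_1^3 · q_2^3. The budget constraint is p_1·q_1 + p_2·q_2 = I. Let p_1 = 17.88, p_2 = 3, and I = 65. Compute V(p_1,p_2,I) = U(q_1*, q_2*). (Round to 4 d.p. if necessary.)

V = 7635.4363

The MRS is q_2/q_1. Set MRS = p_1/p_2.
So 3·p_2·q_2 = 3·p_1·q_1; combined with the budget, a share 0.5 of income goes to q_1.
Demand: q_1*(p_1,p_2,I) = 0.5·I/p_1 and q_2* = 0.5·I/p_2.
At p_1=17.88, p_2=3, I=65: q_1* = 0.5·65/17.88 = 1.8177, q_2* = 10.8333.
Utility at the optimum: U(1.8177, 10.8333) = 7635.4363.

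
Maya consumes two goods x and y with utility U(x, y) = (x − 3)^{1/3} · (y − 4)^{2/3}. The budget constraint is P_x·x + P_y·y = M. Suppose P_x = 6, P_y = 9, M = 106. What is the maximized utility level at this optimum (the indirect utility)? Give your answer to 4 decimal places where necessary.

V = 3.4996

This is Cobb-Douglas in (x−3, y−4): tangency gives 1/3·P_y·(y−4) = 2/3·P_x·(x−3).
After buying the subsistence bundle (3, 4), a share 1/3 of the remaining income goes to x: x* = 3 + 1/3·(M − 3P_x − 4P_y)/P_x.
Discretionary income = 106 − 3·6 − 4·9 = 52; x* = 3 + 1/3·52/6 = 5.8889; y* = 4 + 2/3·52/9 = 7.8519.
Utility at the optimum: U(5.8889, 7.8519) = 3.4996.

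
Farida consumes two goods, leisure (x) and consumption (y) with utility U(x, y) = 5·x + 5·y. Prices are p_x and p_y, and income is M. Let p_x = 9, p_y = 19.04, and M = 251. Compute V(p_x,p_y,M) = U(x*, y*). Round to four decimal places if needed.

V = 139.4444

Perfect substitutes: compare marginal utility per dollar. 5/p_x vs 5/p_y → 0.5556 vs 0.2626.
x gives more utility per dollar, so spend all income on x: x* = M/p_x, y* = 0.
Numerically: x* = 27.8889, y* = 0.
Utility at the optimum: U(27.8889, 0) = 139.4444.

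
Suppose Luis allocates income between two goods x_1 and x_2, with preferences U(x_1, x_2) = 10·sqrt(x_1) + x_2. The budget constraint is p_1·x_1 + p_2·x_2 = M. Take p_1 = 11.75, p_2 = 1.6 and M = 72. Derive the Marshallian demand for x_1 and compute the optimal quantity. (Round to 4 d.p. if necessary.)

MU_x_1 = 5/√x_1, MU_x_2 = 1. Tangency: 5/√x_1 = p_1/p_2.
Solve: √x_1 = 5·p_2/p_1, so x_1*(p_1,p_2) = (5·p_2/p_1)², and x_2* = (M − p_1·x_1*)/p_2.
Plugging in: x_1* = (5·1.6/11.75)² = 0.4636.

x_1* = 0.4636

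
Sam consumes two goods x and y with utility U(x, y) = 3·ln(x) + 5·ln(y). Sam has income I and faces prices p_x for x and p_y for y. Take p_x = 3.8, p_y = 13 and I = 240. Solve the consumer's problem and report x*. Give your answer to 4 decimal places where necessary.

Demand: x*(p_x,p_y,I) = 0.375·I/p_x and y* = 0.625·I/p_y.
At p_x=3.8, p_y=13, I=240: x* = 0.375·240/3.8 = 23.6842.

x* = 23.6842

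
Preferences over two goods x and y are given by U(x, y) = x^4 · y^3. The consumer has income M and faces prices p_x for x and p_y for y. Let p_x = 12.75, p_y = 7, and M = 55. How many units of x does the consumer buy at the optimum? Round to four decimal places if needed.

x* = 2.465

At p_x=12.75, p_y=7, M=55: x* = 4/7·55/12.75 = 2.465.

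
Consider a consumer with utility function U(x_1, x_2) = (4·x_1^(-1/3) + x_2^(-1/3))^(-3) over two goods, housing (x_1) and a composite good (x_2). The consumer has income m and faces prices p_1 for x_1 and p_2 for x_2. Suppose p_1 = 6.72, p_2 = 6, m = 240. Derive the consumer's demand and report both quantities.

x_1* = 26.5795, x_2* = 10.2309

With the ratio pinned down, the budget gives x_1* = m/(p_1 + p_2·(x_2/x_1)) and x_2* = (x_2/x_1)·x_1*.
Numerically x_2/x_1 = 0.384918, so x_1* = 240/(6.72 + 6·0.384918) = 26.5795 and x_2* = 0.384918·26.5795 = 10.2309.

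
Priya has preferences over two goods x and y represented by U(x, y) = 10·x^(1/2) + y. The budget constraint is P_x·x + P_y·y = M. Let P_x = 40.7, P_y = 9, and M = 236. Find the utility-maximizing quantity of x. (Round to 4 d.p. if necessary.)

x* = 1.2225

Utility is quasi-linear in y; the FOC for x is 5/√x = P_x/P_y.
Thus x* = (5·P_y/P_x)² — independent of M — with the rest of income spent on y.
Plugging in: x* = (5·9/40.7)² = 1.2225.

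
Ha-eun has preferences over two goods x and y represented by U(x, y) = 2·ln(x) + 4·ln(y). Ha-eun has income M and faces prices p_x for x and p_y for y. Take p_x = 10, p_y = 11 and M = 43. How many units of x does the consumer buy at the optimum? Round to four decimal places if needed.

Demand: x*(p_x,p_y,M) = 1/3·M/p_x and y* = 2/3·M/p_y.
At p_x=10, p_y=11, M=43: x* = 1/3·43/10 = 1.4333.

x* = 1.4333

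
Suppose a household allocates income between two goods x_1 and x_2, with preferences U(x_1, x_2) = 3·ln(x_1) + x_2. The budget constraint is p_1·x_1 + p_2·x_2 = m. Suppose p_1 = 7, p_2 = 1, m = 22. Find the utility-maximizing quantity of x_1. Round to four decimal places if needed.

Set MRS = p_1/p_2: (3/x_1)/1 = p_1/p_2.
So x_1*(p_1,p_2) = 3·p_2/p_1, independent of income; and x_2* = (m − 3·p_2)/p_2.
At the given prices: x_1* = 3·1/7 = 0.4286.

x_1* = 0.4286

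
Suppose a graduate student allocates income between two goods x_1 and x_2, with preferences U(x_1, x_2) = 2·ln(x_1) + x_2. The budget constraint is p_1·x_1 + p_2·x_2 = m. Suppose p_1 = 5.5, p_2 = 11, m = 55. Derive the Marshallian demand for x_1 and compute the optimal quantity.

x_1* = 4

Set MRS = p_1/p_2: (2/x_1)/1 = p_1/p_2.
So x_1*(p_1,p_2) = 2·p_2/p_1, independent of income; and x_2* = (m − 2·p_2)/p_2.
At the given prices: x_1* = 2·11/5.5 = 4.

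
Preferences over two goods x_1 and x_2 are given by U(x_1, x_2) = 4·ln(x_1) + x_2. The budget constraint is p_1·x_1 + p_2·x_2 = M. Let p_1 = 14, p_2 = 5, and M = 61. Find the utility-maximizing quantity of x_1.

Set MRS = p_1/p_2: (4/x_1)/1 = p_1/p_2.
So x_1*(p_1,p_2) = 4·p_2/p_1, independent of income; and x_2* = (M − 4·p_2)/p_2.
At the given prices: x_1* = 4·5/14 = 1.4286.

x_1* = 1.4286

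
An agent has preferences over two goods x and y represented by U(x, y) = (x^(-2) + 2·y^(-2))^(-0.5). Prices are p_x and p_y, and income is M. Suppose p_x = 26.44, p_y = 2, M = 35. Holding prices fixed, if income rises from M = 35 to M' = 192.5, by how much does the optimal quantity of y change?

Δy* = 14.4826

MU_x ∝ x^(-3), MU_y ∝ 2·y^(-3), so MRS = (1/2)·(y/x)^(3) = p_x/p_y.
Solve for the ratio: y/x = [2·p_x/p_y]^(1/3).
With the ratio pinned down, the budget gives x* = M/(p_x + p_y·(y/x)) and y* = (y/x)·x*.
Numerically y/x = 2.979114, so x* = 35/(26.44 + 2·2.979114) = 1.0803 and y* = 2.979114·1.0803 = 3.2184.
At M' = 192.5: y* = 17.701. Change: 17.701 − 3.2184 = 14.4826.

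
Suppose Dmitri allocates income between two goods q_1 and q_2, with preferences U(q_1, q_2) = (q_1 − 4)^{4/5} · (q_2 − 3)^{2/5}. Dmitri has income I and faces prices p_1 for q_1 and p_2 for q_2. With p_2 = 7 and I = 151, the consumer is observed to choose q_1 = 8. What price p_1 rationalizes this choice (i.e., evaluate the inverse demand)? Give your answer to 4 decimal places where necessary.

MRS = 2·(q_2−3)/(q_1−4). Tangency with p_1/p_2 gives q_2−3 = (1/2)·(p_1/p_2)·(q_1−4).
After buying the subsistence bundle (4, 3), a share 2/3 of the remaining income goes to q_1: q_1* = 4 + 2/3·(I − 4p_1 − 3p_2)/p_1.
Set q_1* = 8 in the demand function and solve for p_1: p_1 = 13.

p_1 = 13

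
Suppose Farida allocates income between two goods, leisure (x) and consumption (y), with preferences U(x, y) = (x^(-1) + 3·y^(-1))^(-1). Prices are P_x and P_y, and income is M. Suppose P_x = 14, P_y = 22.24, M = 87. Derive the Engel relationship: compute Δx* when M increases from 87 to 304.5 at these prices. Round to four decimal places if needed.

Δx* = 4.8808

Numerically y/x = 1.374223, so x* = 87/(14 + 22.24·1.374223) = 1.9523.
At M' = 304.5: x* = 6.8331. Change: 6.8331 − 1.9523 = 4.8808.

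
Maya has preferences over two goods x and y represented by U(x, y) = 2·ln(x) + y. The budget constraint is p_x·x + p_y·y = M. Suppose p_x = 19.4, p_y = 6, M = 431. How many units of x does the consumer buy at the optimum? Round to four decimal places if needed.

x* = 0.6186

Set MRS = p_x/p_y: (2/x)/1 = p_x/p_y.
So x*(p_x,p_y) = 2·p_y/p_x, independent of income; and y* = (M − 2·p_y)/p_y.
At the given prices: x* = 2·6/19.4 = 0.6186.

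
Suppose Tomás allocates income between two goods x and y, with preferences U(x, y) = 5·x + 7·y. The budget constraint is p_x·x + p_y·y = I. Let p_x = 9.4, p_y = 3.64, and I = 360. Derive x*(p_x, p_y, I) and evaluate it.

Perfect substitutes: compare marginal utility per dollar. 5/p_x vs 7/p_y → 0.5319 vs 1.9231.
y gives more utility per dollar, so spend all income on y: y* = I/p_y, x* = 0.
Numerically: x* = 0, y* = 98.9011.

x* = 0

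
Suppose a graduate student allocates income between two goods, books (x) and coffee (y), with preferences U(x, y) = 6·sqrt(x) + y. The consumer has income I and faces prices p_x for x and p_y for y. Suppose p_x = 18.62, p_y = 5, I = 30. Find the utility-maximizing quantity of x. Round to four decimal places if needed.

Utility is quasi-linear in y; the FOC for x is 3/√x = p_x/p_y.
Thus x* = (3·p_y/p_x)² — independent of I — with the rest of income spent on y.
Plugging in: x* = (3·5/18.62)² = 0.649.

x* = 0.649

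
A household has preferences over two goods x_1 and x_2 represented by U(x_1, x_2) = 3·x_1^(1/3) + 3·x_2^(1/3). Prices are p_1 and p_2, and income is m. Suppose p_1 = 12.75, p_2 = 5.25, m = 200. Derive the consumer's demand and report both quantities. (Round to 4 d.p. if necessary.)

From the CES first-order condition, (x_2/x_1)^(2/3) = p_1/p_2.
Solve for the ratio: x_2/x_1 = [p_1/p_2]^(1.5).
With the ratio pinned down, the budget gives x_1* = m/(p_1 + p_2·(x_2/x_1)) and x_2* = (x_2/x_1)·x_1*.
Numerically x_2/x_1 = 3.784655, so x_1* = 200/(12.75 + 5.25·3.784655) = 6.1313 and x_2* = 3.784655·6.1313 = 23.2049.

x_1* = 6.1313, x_2* = 23.2049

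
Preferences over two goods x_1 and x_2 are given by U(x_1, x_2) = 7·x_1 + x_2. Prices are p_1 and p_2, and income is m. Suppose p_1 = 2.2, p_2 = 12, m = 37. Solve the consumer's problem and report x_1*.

x_1* = 16.8182

Perfect substitutes: compare marginal utility per dollar. 7/p_1 vs 1/p_2 → 3.1818 vs 0.0833.
x_1 gives more utility per dollar, so spend all income on x_1: x_1* = m/p_1, x_2* = 0.
Numerically: x_1* = 16.8182, x_2* = 0.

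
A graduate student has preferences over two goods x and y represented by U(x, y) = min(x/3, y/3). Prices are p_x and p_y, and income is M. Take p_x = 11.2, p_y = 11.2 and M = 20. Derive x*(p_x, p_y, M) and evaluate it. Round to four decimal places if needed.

x* = 0.8929

With perfect complements, no substitution: consume in ratio x:y = 3:3.
Budget: p_x·x + p_y·x = M, so (3·p_x + 3·p_y)·x = 3·M.
Demand: x*(p_x,p_y,M) = 3·M/(3·p_x + 3·p_y), y* = 3·M/(3·p_x + 3·p_y).
Here 3·11.2 + 3·11.2 = 67.2, giving x* = 0.8929.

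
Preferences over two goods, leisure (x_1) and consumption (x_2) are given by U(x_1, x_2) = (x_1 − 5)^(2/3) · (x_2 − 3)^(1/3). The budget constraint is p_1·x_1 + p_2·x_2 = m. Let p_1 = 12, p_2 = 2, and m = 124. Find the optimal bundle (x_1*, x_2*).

This is Cobb-Douglas in (x_1−5, x_2−3): tangency gives 2/3·p_2·(x_2−3) = 1/3·p_1·(x_1−5).
Substituting into the budget: x_1* = 5 + 2/3·(m − 5·p_1 − 3·p_2)/p_1, and x_2* = 3 + 1/3·(…)/p_2.
Discretionary income = 124 − 5·12 − 3·2 = 58; x_1* = 5 + 2/3·58/12 = 8.2222; x_2* = 3 + 1/3·58/2 = 12.6667.

x_1* = 8.2222, x_2* = 12.6667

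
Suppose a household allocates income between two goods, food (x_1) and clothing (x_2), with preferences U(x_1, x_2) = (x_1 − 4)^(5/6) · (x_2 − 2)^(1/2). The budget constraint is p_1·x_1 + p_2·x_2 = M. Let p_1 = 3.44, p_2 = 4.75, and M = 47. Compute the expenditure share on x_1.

share on x_1 = 0.6085

Let x_1' = x_1−4, x_2' = x_2−2. MRS = (5/3)·x_2'/x_1' = p_1/p_2.
After buying the subsistence bundle (4, 2), a share 0.625 of the remaining income goes to x_1: x_1* = 4 + 0.625·(M − 4p_1 − 2p_2)/p_1.
Discretionary income = 47 − 4·3.44 − 2·4.75 = 23.74; x_1* = 4 + 0.625·23.74/3.44 = 8.3132; x_2* = 2 + 0.375·23.74/4.75 = 3.8742.
Expenditure on x_1: 3.44·8.3132 = 28.5975; share = 0.6085.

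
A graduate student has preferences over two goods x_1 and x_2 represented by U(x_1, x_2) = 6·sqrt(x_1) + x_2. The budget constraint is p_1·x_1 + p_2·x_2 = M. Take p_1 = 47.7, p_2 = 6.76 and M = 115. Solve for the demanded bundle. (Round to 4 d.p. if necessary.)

MU_x_1 = 3/√x_1, MU_x_2 = 1. Tangency: 3/√x_1 = p_1/p_2.
Solve: √x_1 = 3·p_2/p_1, so x_1*(p_1,p_2) = (3·p_2/p_1)², and x_2* = (M − p_1·x_1*)/p_2.
Plugging in: x_1* = (3·6.76/47.7)² = 0.1808, x_2* = 15.7364.

x_1* = 0.1808, x_2* = 15.7364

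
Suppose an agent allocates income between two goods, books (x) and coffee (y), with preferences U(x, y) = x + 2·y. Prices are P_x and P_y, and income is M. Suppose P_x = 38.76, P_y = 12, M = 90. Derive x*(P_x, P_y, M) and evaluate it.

Perfect substitutes: compare marginal utility per dollar. 1/P_x vs 2/P_y → 0.0258 vs 0.1667.
y gives more utility per dollar, so spend all income on y: y* = M/P_y, x* = 0.
Numerically: x* = 0, y* = 7.5.

x* = 0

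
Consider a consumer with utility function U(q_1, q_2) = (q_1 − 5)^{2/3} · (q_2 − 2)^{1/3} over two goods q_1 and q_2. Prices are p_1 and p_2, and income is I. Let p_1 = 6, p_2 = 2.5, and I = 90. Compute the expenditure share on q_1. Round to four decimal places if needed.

MRS = 2·(q_2−2)/(q_1−5). Tangency with p_1/p_2 gives q_2−2 = (1/2)·(p_1/p_2)·(q_1−5).
After buying the subsistence bundle (5, 2), a share 2/3 of the remaining income goes to q_1: q_1* = 5 + 2/3·(I − 5p_1 − 2p_2)/p_1.
Discretionary income = 90 − 5·6 − 2·2.5 = 55; q_1* = 5 + 2/3·55/6 = 11.1111; q_2* = 2 + 1/3·55/2.5 = 9.3333.
Expenditure on q_1: 6·11.1111 = 66.6667; share = 0.7407.

share on q_1 = 0.7407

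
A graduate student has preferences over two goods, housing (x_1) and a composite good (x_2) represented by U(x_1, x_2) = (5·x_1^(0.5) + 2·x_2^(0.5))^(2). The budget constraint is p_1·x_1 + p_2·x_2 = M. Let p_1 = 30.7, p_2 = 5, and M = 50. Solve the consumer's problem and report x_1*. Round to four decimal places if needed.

x_1* = 0.8216

Substitute x_2 = (x_2/x_1)·x_1 into the budget: x_1* = M/(p_1 + p_2·(x_2/x_1)).
Numerically x_2/x_1 = 6.031936, so x_1* = 50/(30.7 + 5·6.031936) = 0.8216.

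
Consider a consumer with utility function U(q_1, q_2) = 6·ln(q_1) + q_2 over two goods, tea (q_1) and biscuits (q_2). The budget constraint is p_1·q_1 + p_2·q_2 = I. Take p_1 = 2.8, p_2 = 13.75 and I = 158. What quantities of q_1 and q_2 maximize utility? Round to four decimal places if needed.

MU_q_1 = 6/q_1, MU_q_2 = 1. Tangency: 6/q_1 = p_1/p_2.
So q_1*(p_1,p_2) = 6·p_2/p_1, independent of income; and q_2* = (I − 6·p_2)/p_2.
At the given prices: q_1* = 6·13.75/2.8 = 29.4643, and q_2* = 5.4909.

q_1* = 29.4643, q_2* = 5.4909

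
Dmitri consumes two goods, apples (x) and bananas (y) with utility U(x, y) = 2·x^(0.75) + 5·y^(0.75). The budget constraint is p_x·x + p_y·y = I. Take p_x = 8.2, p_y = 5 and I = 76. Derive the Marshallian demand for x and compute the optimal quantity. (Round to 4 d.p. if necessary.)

MRS = MU_x/MU_y = (2/5)·(y/x)^(0.25). Set equal to p_x/p_y.
Solve for the ratio: y/x = [(5/2)·p_x/p_y]^(4).
With the ratio pinned down, the budget gives x* = I/(p_x + p_y·(y/x)) and y* = (y/x)·x*.
Numerically y/x = 282.5761, so x* = 76/(8.2 + 5·282.5761) = 0.0535.

x* = 0.0535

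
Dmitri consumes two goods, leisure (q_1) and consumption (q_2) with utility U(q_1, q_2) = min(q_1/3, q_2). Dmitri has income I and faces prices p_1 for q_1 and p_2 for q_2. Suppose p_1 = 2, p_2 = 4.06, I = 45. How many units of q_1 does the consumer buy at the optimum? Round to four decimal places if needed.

q_1* = 13.4195

With perfect complements, no substitution: consume in ratio q_1:q_2 = 3:1.
Budget: p_1·q_1 + p_2·(1/3)·q_1 = I, so (3·p_1 + p_2)·q_1 = 3·I.
Demand: q_1*(p_1,p_2,I) = 3·I/(3·p_1 + p_2), q_2* = I/(3·p_1 + p_2).
Here 3·2 + 4.06 = 10.06, giving q_1* = 13.4195.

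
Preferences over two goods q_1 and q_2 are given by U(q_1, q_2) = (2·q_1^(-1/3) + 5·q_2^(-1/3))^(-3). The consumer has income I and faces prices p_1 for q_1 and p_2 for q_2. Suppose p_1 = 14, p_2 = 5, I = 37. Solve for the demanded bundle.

MU_q_1 ∝ 2·q_1^(-4/3), MU_q_2 ∝ 5·q_2^(-4/3), so MRS = (2/5)·(q_2/q_1)^(4/3) = p_1/p_2.
Hence q_2/q_1 = ((5/2)·p_1/p_2)^(1/(4/3)), i.e. raised to the 0.75 power.
With the ratio pinned down, the budget gives q_1* = I/(p_1 + p_2·(q_2/q_1)) and q_2* = (q_2/q_1)·q_1*.
Numerically q_2/q_1 = 4.303517, so q_1* = 37/(14 + 5·4.303517) = 1.0417 and q_2* = 4.303517·1.0417 = 4.4831.

q_1* = 1.0417, q_2* = 4.4831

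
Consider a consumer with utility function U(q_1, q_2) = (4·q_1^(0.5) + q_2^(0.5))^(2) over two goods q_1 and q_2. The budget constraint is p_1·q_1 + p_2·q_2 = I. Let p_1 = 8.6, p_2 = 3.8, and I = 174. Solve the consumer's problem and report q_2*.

From the CES first-order condition, 4·(q_2/q_1)^(0.5) = p_1/p_2.
Hence q_2/q_1 = ((1/4)·p_1/p_2)^(1/(0.5)), i.e. raised to the 2 power.
Substitute q_2 = (q_2/q_1)·q_1 into the budget: q_1* = I/(p_1 + p_2·(q_2/q_1)).
Numerically q_2/q_1 = 0.320118, so q_1* = 174/(8.6 + 3.8·0.320118) = 17.7254 and q_2* = 0.320118·17.7254 = 5.6742.

q_2* = 5.6742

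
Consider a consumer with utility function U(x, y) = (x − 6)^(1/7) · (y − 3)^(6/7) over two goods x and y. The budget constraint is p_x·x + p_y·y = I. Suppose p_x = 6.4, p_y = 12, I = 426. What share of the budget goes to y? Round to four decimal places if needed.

share on y = 0.792

MRS = (1/6)·(y−3)/(x−6). Tangency with p_x/p_y gives y−3 = 6·(p_x/p_y)·(x−6).
Substituting into the budget: x* = 6 + 1/7·(I − 6·p_x − 3·p_y)/p_x, and y* = 3 + 6/7·(…)/p_y.
Discretionary income = 426 − 6·6.4 − 3·12 = 351.6; x* = 6 + 1/7·351.6/6.4 = 13.8482; y* = 3 + 6/7·351.6/12 = 28.1143.
Expenditure on y: 12·28.1143 = 337.3714; share = 0.792.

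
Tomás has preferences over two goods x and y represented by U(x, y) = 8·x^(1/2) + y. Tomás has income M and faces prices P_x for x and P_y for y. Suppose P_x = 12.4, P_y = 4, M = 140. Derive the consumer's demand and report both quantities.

MU_x = 4/√x, MU_y = 1. Tangency: 4/√x = P_x/P_y.
Thus x* = (4·P_y/P_x)² — independent of M — with the rest of income spent on y.
Plugging in: x* = (4·4/12.4)² = 1.6649, y* = 29.8387.

x* = 1.6649, y* = 29.8387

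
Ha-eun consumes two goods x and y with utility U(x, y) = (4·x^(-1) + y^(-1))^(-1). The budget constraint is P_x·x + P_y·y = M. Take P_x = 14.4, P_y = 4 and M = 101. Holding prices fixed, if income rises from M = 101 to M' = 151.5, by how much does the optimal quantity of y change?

MRS = MU_x/MU_y = 4·(y/x)^(2). Set equal to P_x/P_y.
Hence y/x = ((1/4)·P_x/P_y)^(1/(2)), i.e. raised to the 0.5 power.
Substitute y = (y/x)·x into the budget: x* = M/(P_x + P_y·(y/x)).
Numerically y/x = 0.948683, so x* = 101/(14.4 + 4·0.948683) = 5.5511 and y* = 0.948683·5.5511 = 5.2662.
At M' = 151.5: y* = 7.8993. Change: 7.8993 − 5.2662 = 2.6331.

Δy* = 2.6331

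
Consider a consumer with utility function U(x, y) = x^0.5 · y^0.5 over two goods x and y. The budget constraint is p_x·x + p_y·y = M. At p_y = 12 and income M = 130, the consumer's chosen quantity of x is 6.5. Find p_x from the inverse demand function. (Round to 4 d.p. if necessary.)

p_x = 10

MU_x/MU_y = (0.5·y)/(0.5·x); tangency sets this equal to p_x/p_y.
Rearranging, p_y·y = p_x·x. Substituting into the budget gives p_x·x·(1 + 1) = M.
Demand: x*(p_x,p_y,M) = 0.5·M/p_x and y* = 0.5·M/p_y.
Set x* = 6.5 in the demand function and solve for p_x: p_x = 10.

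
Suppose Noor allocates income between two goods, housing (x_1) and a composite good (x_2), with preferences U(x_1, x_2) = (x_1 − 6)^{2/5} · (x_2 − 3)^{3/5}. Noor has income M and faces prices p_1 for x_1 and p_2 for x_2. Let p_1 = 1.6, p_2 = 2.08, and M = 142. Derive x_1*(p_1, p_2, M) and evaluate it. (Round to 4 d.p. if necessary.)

x_1* = 37.54

MRS = (2/3)·(x_2−3)/(x_1−6). Tangency with p_1/p_2 gives x_2−3 = (3/2)·(p_1/p_2)·(x_1−6).
After buying the subsistence bundle (6, 3), a share 0.4 of the remaining income goes to x_1: x_1* = 6 + 0.4·(M − 6p_1 − 3p_2)/p_1.
Discretionary income = 142 − 6·1.6 − 3·2.08 = 126.16; x_1* = 6 + 0.4·126.16/1.6 = 37.54.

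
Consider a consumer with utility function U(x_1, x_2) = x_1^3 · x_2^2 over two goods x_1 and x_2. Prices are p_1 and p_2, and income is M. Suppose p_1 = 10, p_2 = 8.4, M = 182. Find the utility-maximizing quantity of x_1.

x_1* = 10.92

MU_x_1/MU_x_2 = (3·x_2)/(2·x_1); tangency sets this equal to p_1/p_2.
So 3·p_2·x_2 = 2·p_1·x_1; combined with the budget, a share 0.6 of income goes to x_1.
Demand: x_1*(p_1,p_2,M) = 0.6·M/p_1 and x_2* = 0.4·M/p_2.
At p_1=10, p_2=8.4, M=182: x_1* = 0.6·182/10 = 10.92.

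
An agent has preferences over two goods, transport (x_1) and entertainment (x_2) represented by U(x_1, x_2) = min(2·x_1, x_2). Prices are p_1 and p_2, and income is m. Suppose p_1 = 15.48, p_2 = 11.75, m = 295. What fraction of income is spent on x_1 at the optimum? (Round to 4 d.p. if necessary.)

Leontief preferences: the optimum is at the kink where x_1/1 = x_2/2, i.e. x_2 = 2·x_1.
Budget: p_1·x_1 + p_2·2·x_1 = m, so (p_1 + 2·p_2)·x_1 = m.
Demand: x_1*(p_1,p_2,m) = m/(p_1 + 2·p_2), x_2* = 2·m/(p_1 + 2·p_2).
Here 15.48 + 2·11.75 = 38.98, giving x_1* = 7.568 and x_2* = 15.136.
Expenditure on x_1: 15.48·7.568 = 117.1524; share = 0.3971.

share on x_1 = 0.3971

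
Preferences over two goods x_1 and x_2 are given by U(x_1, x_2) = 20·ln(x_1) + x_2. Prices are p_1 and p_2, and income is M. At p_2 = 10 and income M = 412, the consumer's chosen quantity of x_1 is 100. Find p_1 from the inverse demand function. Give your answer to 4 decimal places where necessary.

MU_x_1 = 20/x_1, MU_x_2 = 1. Tangency: 20/x_1 = p_1/p_2.
So x_1*(p_1,p_2) = 20·p_2/p_1, independent of income; and x_2* = (M − 20·p_2)/p_2.
Set x_1* = 100 in the demand function and solve for p_1: p_1 = 2.

p_1 = 2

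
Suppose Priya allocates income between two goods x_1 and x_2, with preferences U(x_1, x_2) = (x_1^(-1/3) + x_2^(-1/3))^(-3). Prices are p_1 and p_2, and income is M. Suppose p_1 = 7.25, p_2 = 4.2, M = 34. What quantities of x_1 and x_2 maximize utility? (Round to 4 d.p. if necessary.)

x_1* = 2.5046, x_2* = 3.7718

MU_x_1 ∝ x_1^(-4/3), MU_x_2 ∝ x_2^(-4/3), so MRS = (x_2/x_1)^(4/3) = p_1/p_2.
Hence x_2/x_1 = (p_1/p_2)^(1/(4/3)), i.e. raised to the 0.75 power.
With the ratio pinned down, the budget gives x_1* = M/(p_1 + p_2·(x_2/x_1)) and x_2* = (x_2/x_1)·x_1*.
Numerically x_2/x_1 = 1.505971, so x_1* = 34/(7.25 + 4.2·1.505971) = 2.5046 and x_2* = 1.505971·2.5046 = 3.7718.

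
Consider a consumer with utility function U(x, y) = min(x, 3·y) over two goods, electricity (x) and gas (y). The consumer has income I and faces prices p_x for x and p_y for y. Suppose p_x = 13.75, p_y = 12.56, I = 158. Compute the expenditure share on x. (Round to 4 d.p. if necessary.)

With perfect complements, no substitution: consume in ratio x:y = 3:1.
Budget: p_x·x + p_y·(1/3)·x = I, so (3·p_x + p_y)·x = 3·I.
Demand: x*(p_x,p_y,I) = 3·I/(3·p_x + p_y), y* = I/(3·p_x + p_y).
Here 3·13.75 + 12.56 = 53.81, giving x* = 8.8088 and y* = 2.9363.
Expenditure on x: 13.75·8.8088 = 121.1206; share = 0.7666.

share on x = 0.7666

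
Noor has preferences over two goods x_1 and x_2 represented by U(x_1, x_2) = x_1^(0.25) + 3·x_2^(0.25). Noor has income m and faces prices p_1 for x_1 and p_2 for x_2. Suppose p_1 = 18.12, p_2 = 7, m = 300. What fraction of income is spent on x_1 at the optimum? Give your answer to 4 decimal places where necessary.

share on x_1 = 0.1441

MRS = MU_x_1/MU_x_2 = (1/3)·(x_2/x_1)^(0.75). Set equal to p_1/p_2.
Hence x_2/x_1 = (3·p_1/p_2)^(1/(0.75)), i.e. raised to the 4/3 power.
Substitute x_2 = (x_2/x_1)·x_1 into the budget: x_1* = m/(p_1 + p_2·(x_2/x_1)).
Numerically x_2/x_1 = 15.378308, so x_1* = 300/(18.12 + 7·15.378308) = 2.3853 and x_2* = 15.378308·2.3853 = 36.6825.
Expenditure on x_1: 18.12·2.3853 = 43.2224; share = 0.1441.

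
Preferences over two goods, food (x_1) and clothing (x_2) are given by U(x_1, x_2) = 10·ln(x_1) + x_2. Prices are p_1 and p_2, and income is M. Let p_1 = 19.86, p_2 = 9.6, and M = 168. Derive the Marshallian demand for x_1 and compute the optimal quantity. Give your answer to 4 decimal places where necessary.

MU_x_1 = 10/x_1, MU_x_2 = 1. Tangency: 10/x_1 = p_1/p_2.
So x_1*(p_1,p_2) = 10·p_2/p_1, independent of income; and x_2* = (M − 10·p_2)/p_2.
At the given prices: x_1* = 10·9.6/19.86 = 4.8338.

x_1* = 4.8338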